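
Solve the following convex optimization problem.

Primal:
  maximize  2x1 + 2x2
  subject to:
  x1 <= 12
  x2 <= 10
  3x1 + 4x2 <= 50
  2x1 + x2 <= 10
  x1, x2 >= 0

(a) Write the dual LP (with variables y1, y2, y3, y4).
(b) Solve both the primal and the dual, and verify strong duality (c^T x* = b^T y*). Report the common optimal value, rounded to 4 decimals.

The standard primal-dual pair for 'max c^T x s.t. A x <= b, x >= 0' is:
  Dual:  min b^T y  s.t.  A^T y >= c,  y >= 0.

So the dual LP is:
  minimize  12y1 + 10y2 + 50y3 + 10y4
  subject to:
    y1 + 3y3 + 2y4 >= 2
    y2 + 4y3 + y4 >= 2
    y1, y2, y3, y4 >= 0

Solving the primal: x* = (0, 10).
  primal value c^T x* = 20.
Solving the dual: y* = (0, 1, 0, 1).
  dual value b^T y* = 20.
Strong duality: c^T x* = b^T y*. Confirmed.

20


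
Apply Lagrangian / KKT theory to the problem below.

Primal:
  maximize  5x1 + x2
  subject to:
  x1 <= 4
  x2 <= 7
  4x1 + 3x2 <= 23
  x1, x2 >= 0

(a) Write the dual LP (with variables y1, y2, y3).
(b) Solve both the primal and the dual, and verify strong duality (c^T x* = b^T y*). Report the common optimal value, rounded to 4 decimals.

The standard primal-dual pair for 'max c^T x s.t. A x <= b, x >= 0' is:
  Dual:  min b^T y  s.t.  A^T y >= c,  y >= 0.

So the dual LP is:
  minimize  4y1 + 7y2 + 23y3
  subject to:
    y1 + 4y3 >= 5
    y2 + 3y3 >= 1
    y1, y2, y3 >= 0

Solving the primal: x* = (4, 2.3333).
  primal value c^T x* = 22.3333.
Solving the dual: y* = (3.6667, 0, 0.3333).
  dual value b^T y* = 22.3333.
Strong duality: c^T x* = b^T y*. Confirmed.

22.3333


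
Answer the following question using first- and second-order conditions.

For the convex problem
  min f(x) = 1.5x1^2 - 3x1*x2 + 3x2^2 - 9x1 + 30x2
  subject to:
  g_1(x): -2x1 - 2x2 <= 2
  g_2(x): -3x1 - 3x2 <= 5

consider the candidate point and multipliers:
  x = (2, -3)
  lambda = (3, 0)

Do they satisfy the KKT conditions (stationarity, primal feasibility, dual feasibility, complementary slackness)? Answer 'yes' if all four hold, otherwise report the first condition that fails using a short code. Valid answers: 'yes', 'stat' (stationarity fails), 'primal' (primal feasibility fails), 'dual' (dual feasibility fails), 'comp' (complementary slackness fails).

Gradient of f: grad f(x) = Q x + c = (6, 6)
Constraint values g_i(x) = a_i^T x - b_i:
  g_1((2, -3)) = 0
  g_2((2, -3)) = -2
Stationarity residual: grad f(x) + sum_i lambda_i a_i = (0, 0)
  -> stationarity OK
Primal feasibility (all g_i <= 0): OK
Dual feasibility (all lambda_i >= 0): OK
Complementary slackness (lambda_i * g_i(x) = 0 for all i): OK

Verdict: yes, KKT holds.

yes


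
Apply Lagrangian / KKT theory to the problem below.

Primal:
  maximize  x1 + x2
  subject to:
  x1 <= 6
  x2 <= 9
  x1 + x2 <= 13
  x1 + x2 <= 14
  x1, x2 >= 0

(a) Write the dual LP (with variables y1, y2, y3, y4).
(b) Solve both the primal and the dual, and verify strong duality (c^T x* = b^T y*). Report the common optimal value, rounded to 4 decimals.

The standard primal-dual pair for 'max c^T x s.t. A x <= b, x >= 0' is:
  Dual:  min b^T y  s.t.  A^T y >= c,  y >= 0.

So the dual LP is:
  minimize  6y1 + 9y2 + 13y3 + 14y4
  subject to:
    y1 + y3 + y4 >= 1
    y2 + y3 + y4 >= 1
    y1, y2, y3, y4 >= 0

Solving the primal: x* = (4, 9).
  primal value c^T x* = 13.
Solving the dual: y* = (0, 0, 1, 0).
  dual value b^T y* = 13.
Strong duality: c^T x* = b^T y*. Confirmed.

13


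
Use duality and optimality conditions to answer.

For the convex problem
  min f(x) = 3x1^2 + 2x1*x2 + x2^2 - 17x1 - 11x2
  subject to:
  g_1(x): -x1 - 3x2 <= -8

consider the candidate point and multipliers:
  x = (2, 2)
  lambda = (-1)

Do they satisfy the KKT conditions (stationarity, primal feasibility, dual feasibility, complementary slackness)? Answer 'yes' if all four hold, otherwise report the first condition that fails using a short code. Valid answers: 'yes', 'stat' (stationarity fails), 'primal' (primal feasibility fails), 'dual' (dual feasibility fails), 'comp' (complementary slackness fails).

Gradient of f: grad f(x) = Q x + c = (-1, -3)
Constraint values g_i(x) = a_i^T x - b_i:
  g_1((2, 2)) = 0
Stationarity residual: grad f(x) + sum_i lambda_i a_i = (0, 0)
  -> stationarity OK
Primal feasibility (all g_i <= 0): OK
Dual feasibility (all lambda_i >= 0): FAILS
Complementary slackness (lambda_i * g_i(x) = 0 for all i): OK

Verdict: the first failing condition is dual_feasibility -> dual.

dual


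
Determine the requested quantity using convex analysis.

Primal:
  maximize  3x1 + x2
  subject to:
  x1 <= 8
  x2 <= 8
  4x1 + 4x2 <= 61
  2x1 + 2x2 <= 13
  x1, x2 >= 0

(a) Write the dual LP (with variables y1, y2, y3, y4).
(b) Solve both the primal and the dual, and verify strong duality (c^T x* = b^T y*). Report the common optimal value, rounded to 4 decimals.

The standard primal-dual pair for 'max c^T x s.t. A x <= b, x >= 0' is:
  Dual:  min b^T y  s.t.  A^T y >= c,  y >= 0.

So the dual LP is:
  minimize  8y1 + 8y2 + 61y3 + 13y4
  subject to:
    y1 + 4y3 + 2y4 >= 3
    y2 + 4y3 + 2y4 >= 1
    y1, y2, y3, y4 >= 0

Solving the primal: x* = (6.5, 0).
  primal value c^T x* = 19.5.
Solving the dual: y* = (0, 0, 0, 1.5).
  dual value b^T y* = 19.5.
Strong duality: c^T x* = b^T y*. Confirmed.

19.5


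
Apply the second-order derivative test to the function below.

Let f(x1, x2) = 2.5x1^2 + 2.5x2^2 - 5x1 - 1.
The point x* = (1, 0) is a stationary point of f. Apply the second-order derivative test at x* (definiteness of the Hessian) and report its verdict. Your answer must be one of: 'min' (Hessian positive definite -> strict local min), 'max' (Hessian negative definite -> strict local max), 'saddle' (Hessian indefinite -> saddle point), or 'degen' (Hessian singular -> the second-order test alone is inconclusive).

Compute the Hessian H = grad^2 f:
  H = [[5, 0], [0, 5]]
Verify stationarity: grad f(x*) = H x* + g = (0, 0).
Eigenvalues of H: 5, 5.
Both eigenvalues > 0, so H is positive definite -> x* is a strict local min.

min


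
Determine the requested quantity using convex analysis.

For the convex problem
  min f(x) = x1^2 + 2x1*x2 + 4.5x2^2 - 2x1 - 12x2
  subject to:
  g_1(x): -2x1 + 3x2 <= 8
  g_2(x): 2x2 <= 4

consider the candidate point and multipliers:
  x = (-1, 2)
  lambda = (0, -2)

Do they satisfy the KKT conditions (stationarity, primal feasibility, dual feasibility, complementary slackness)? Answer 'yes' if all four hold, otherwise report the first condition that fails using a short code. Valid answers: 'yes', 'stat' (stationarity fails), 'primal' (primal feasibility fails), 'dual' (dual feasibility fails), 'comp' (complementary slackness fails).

Gradient of f: grad f(x) = Q x + c = (0, 4)
Constraint values g_i(x) = a_i^T x - b_i:
  g_1((-1, 2)) = 0
  g_2((-1, 2)) = 0
Stationarity residual: grad f(x) + sum_i lambda_i a_i = (0, 0)
  -> stationarity OK
Primal feasibility (all g_i <= 0): OK
Dual feasibility (all lambda_i >= 0): FAILS
Complementary slackness (lambda_i * g_i(x) = 0 for all i): OK

Verdict: the first failing condition is dual_feasibility -> dual.

dual


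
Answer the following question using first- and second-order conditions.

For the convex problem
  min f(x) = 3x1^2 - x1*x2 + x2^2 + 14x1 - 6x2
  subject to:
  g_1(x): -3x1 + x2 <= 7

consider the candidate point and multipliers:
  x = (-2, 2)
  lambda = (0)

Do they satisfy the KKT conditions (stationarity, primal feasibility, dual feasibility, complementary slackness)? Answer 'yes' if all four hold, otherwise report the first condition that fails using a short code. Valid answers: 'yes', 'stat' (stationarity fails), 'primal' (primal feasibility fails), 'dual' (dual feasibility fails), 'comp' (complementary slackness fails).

Gradient of f: grad f(x) = Q x + c = (0, 0)
Constraint values g_i(x) = a_i^T x - b_i:
  g_1((-2, 2)) = 1
Stationarity residual: grad f(x) + sum_i lambda_i a_i = (0, 0)
  -> stationarity OK
Primal feasibility (all g_i <= 0): FAILS
Dual feasibility (all lambda_i >= 0): OK
Complementary slackness (lambda_i * g_i(x) = 0 for all i): OK

Verdict: the first failing condition is primal_feasibility -> primal.

primal


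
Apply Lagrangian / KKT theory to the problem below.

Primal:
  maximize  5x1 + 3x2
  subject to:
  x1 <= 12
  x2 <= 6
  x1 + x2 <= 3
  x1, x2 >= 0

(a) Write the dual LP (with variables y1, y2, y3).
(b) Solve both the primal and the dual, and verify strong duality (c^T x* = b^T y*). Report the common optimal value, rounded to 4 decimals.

The standard primal-dual pair for 'max c^T x s.t. A x <= b, x >= 0' is:
  Dual:  min b^T y  s.t.  A^T y >= c,  y >= 0.

So the dual LP is:
  minimize  12y1 + 6y2 + 3y3
  subject to:
    y1 + y3 >= 5
    y2 + y3 >= 3
    y1, y2, y3 >= 0

Solving the primal: x* = (3, 0).
  primal value c^T x* = 15.
Solving the dual: y* = (0, 0, 5).
  dual value b^T y* = 15.
Strong duality: c^T x* = b^T y*. Confirmed.

15


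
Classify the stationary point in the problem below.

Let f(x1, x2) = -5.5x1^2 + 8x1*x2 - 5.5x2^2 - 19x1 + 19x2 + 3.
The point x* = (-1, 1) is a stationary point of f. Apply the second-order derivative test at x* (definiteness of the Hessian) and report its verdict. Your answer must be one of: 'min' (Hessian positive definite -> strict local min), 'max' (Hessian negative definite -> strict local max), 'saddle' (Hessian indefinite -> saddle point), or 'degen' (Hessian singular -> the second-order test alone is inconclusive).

Compute the Hessian H = grad^2 f:
  H = [[-11, 8], [8, -11]]
Verify stationarity: grad f(x*) = H x* + g = (0, 0).
Eigenvalues of H: -19, -3.
Both eigenvalues < 0, so H is negative definite -> x* is a strict local max.

max


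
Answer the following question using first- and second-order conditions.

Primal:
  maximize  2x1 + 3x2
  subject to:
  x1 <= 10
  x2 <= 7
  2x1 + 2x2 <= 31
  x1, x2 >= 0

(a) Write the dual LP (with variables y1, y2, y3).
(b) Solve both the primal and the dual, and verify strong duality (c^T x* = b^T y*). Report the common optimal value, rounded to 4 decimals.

The standard primal-dual pair for 'max c^T x s.t. A x <= b, x >= 0' is:
  Dual:  min b^T y  s.t.  A^T y >= c,  y >= 0.

So the dual LP is:
  minimize  10y1 + 7y2 + 31y3
  subject to:
    y1 + 2y3 >= 2
    y2 + 2y3 >= 3
    y1, y2, y3 >= 0

Solving the primal: x* = (8.5, 7).
  primal value c^T x* = 38.
Solving the dual: y* = (0, 1, 1).
  dual value b^T y* = 38.
Strong duality: c^T x* = b^T y*. Confirmed.

38


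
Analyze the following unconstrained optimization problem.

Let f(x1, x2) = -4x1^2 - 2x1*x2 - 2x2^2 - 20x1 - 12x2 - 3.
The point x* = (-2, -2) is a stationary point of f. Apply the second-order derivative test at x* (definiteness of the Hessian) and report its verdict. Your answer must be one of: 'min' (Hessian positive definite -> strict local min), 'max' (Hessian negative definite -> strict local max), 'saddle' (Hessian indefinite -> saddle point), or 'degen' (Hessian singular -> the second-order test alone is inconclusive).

Compute the Hessian H = grad^2 f:
  H = [[-8, -2], [-2, -4]]
Verify stationarity: grad f(x*) = H x* + g = (0, 0).
Eigenvalues of H: -8.8284, -3.1716.
Both eigenvalues < 0, so H is negative definite -> x* is a strict local max.

max


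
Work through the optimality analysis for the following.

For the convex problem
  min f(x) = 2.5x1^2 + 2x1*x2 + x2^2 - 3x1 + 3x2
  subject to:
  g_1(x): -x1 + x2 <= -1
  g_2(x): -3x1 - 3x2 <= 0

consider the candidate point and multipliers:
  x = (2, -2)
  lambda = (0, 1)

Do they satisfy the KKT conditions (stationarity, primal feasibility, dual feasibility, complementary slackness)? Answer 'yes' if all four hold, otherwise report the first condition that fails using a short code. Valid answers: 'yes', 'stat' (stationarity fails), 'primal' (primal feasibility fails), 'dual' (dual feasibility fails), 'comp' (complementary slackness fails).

Gradient of f: grad f(x) = Q x + c = (3, 3)
Constraint values g_i(x) = a_i^T x - b_i:
  g_1((2, -2)) = -3
  g_2((2, -2)) = 0
Stationarity residual: grad f(x) + sum_i lambda_i a_i = (0, 0)
  -> stationarity OK
Primal feasibility (all g_i <= 0): OK
Dual feasibility (all lambda_i >= 0): OK
Complementary slackness (lambda_i * g_i(x) = 0 for all i): OK

Verdict: yes, KKT holds.

yes


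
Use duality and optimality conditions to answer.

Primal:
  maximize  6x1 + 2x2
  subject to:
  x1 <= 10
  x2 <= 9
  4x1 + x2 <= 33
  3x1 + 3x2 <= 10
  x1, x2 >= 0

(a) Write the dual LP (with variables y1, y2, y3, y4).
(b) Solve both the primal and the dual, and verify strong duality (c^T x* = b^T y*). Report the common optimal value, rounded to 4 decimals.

The standard primal-dual pair for 'max c^T x s.t. A x <= b, x >= 0' is:
  Dual:  min b^T y  s.t.  A^T y >= c,  y >= 0.

So the dual LP is:
  minimize  10y1 + 9y2 + 33y3 + 10y4
  subject to:
    y1 + 4y3 + 3y4 >= 6
    y2 + y3 + 3y4 >= 2
    y1, y2, y3, y4 >= 0

Solving the primal: x* = (3.3333, 0).
  primal value c^T x* = 20.
Solving the dual: y* = (0, 0, 0, 2).
  dual value b^T y* = 20.
Strong duality: c^T x* = b^T y*. Confirmed.

20


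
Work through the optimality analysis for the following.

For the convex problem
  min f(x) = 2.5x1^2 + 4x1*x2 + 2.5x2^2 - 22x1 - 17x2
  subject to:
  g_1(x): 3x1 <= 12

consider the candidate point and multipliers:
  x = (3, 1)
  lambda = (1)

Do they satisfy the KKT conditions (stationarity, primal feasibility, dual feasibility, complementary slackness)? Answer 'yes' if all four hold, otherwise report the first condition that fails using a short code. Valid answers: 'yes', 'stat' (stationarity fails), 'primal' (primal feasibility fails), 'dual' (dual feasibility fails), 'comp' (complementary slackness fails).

Gradient of f: grad f(x) = Q x + c = (-3, 0)
Constraint values g_i(x) = a_i^T x - b_i:
  g_1((3, 1)) = -3
Stationarity residual: grad f(x) + sum_i lambda_i a_i = (0, 0)
  -> stationarity OK
Primal feasibility (all g_i <= 0): OK
Dual feasibility (all lambda_i >= 0): OK
Complementary slackness (lambda_i * g_i(x) = 0 for all i): FAILS

Verdict: the first failing condition is complementary_slackness -> comp.

comp


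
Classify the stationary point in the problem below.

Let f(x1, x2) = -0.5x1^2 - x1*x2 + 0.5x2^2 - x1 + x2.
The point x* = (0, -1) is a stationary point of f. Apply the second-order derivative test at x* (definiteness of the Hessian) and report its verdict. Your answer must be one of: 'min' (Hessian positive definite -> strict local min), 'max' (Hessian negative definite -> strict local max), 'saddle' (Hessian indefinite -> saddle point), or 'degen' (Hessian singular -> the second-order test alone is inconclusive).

Compute the Hessian H = grad^2 f:
  H = [[-1, -1], [-1, 1]]
Verify stationarity: grad f(x*) = H x* + g = (0, 0).
Eigenvalues of H: -1.4142, 1.4142.
Eigenvalues have mixed signs, so H is indefinite -> x* is a saddle point.

saddle


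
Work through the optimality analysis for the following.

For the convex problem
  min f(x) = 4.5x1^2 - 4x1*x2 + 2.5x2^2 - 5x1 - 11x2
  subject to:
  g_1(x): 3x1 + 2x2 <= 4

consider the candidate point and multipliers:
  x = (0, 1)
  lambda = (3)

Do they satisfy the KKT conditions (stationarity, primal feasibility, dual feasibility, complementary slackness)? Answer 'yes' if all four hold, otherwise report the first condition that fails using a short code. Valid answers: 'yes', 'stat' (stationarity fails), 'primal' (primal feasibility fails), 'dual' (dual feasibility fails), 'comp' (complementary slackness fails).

Gradient of f: grad f(x) = Q x + c = (-9, -6)
Constraint values g_i(x) = a_i^T x - b_i:
  g_1((0, 1)) = -2
Stationarity residual: grad f(x) + sum_i lambda_i a_i = (0, 0)
  -> stationarity OK
Primal feasibility (all g_i <= 0): OK
Dual feasibility (all lambda_i >= 0): OK
Complementary slackness (lambda_i * g_i(x) = 0 for all i): FAILS

Verdict: the first failing condition is complementary_slackness -> comp.

comp


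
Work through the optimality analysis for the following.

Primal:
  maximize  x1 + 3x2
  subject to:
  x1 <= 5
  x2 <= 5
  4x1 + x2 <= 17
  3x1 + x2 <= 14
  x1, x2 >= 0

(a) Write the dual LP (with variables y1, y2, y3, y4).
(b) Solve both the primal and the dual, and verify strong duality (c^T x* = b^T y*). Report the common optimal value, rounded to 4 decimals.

The standard primal-dual pair for 'max c^T x s.t. A x <= b, x >= 0' is:
  Dual:  min b^T y  s.t.  A^T y >= c,  y >= 0.

So the dual LP is:
  minimize  5y1 + 5y2 + 17y3 + 14y4
  subject to:
    y1 + 4y3 + 3y4 >= 1
    y2 + y3 + y4 >= 3
    y1, y2, y3, y4 >= 0

Solving the primal: x* = (3, 5).
  primal value c^T x* = 18.
Solving the dual: y* = (0, 2.6667, 0, 0.3333).
  dual value b^T y* = 18.
Strong duality: c^T x* = b^T y*. Confirmed.

18


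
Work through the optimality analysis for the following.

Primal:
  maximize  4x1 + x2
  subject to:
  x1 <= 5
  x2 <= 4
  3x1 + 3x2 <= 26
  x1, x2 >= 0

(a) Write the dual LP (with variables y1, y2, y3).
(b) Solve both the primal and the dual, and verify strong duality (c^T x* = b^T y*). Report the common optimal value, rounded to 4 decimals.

The standard primal-dual pair for 'max c^T x s.t. A x <= b, x >= 0' is:
  Dual:  min b^T y  s.t.  A^T y >= c,  y >= 0.

So the dual LP is:
  minimize  5y1 + 4y2 + 26y3
  subject to:
    y1 + 3y3 >= 4
    y2 + 3y3 >= 1
    y1, y2, y3 >= 0

Solving the primal: x* = (5, 3.6667).
  primal value c^T x* = 23.6667.
Solving the dual: y* = (3, 0, 0.3333).
  dual value b^T y* = 23.6667.
Strong duality: c^T x* = b^T y*. Confirmed.

23.6667


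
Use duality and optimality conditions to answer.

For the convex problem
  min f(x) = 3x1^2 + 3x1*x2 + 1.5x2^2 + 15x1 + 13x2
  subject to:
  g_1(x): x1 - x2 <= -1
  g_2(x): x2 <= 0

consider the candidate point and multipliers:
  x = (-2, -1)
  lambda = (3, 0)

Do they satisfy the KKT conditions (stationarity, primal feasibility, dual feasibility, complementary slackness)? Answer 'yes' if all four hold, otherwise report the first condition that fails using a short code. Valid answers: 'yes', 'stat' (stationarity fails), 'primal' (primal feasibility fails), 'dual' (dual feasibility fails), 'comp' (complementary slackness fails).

Gradient of f: grad f(x) = Q x + c = (0, 4)
Constraint values g_i(x) = a_i^T x - b_i:
  g_1((-2, -1)) = 0
  g_2((-2, -1)) = -1
Stationarity residual: grad f(x) + sum_i lambda_i a_i = (3, 1)
  -> stationarity FAILS
Primal feasibility (all g_i <= 0): OK
Dual feasibility (all lambda_i >= 0): OK
Complementary slackness (lambda_i * g_i(x) = 0 for all i): OK

Verdict: the first failing condition is stationarity -> stat.

stat


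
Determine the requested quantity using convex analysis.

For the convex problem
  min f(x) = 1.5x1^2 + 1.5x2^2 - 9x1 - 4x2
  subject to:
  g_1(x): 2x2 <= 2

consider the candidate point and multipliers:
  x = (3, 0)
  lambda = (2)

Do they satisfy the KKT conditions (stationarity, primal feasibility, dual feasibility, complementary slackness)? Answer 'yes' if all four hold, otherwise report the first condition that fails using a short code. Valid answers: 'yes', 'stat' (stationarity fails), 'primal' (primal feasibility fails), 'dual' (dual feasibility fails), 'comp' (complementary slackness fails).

Gradient of f: grad f(x) = Q x + c = (0, -4)
Constraint values g_i(x) = a_i^T x - b_i:
  g_1((3, 0)) = -2
Stationarity residual: grad f(x) + sum_i lambda_i a_i = (0, 0)
  -> stationarity OK
Primal feasibility (all g_i <= 0): OK
Dual feasibility (all lambda_i >= 0): OK
Complementary slackness (lambda_i * g_i(x) = 0 for all i): FAILS

Verdict: the first failing condition is complementary_slackness -> comp.

comp


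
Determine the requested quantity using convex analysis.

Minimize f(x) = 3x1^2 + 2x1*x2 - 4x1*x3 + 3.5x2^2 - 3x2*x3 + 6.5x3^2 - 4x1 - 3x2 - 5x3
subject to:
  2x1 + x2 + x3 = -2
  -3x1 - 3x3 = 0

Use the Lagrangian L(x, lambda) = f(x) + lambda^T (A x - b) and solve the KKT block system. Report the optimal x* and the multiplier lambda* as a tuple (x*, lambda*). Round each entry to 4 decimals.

Form the Lagrangian:
  L(x, lambda) = (1/2) x^T Q x + c^T x + lambda^T (A x - b)
Stationarity (grad_x L = 0): Q x + c + A^T lambda = 0.
Primal feasibility: A x = b.

This gives the KKT block system:
  [ Q   A^T ] [ x     ]   [-c ]
  [ A    0  ] [ lambda ] = [ b ]

Solving the linear system:
  x*      = (-0.3333, -1.6667, 0.3333)
  lambda* = (16.3333, 7.3333)
  f(x*)   = 18.6667

x* = (-0.3333, -1.6667, 0.3333), lambda* = (16.3333, 7.3333)


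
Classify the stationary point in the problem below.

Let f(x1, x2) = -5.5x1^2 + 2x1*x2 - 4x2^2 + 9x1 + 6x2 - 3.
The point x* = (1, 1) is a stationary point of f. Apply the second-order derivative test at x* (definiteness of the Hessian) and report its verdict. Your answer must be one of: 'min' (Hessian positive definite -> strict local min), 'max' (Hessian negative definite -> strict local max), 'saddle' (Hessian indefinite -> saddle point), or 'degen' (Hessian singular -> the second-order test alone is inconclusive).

Compute the Hessian H = grad^2 f:
  H = [[-11, 2], [2, -8]]
Verify stationarity: grad f(x*) = H x* + g = (0, 0).
Eigenvalues of H: -12, -7.
Both eigenvalues < 0, so H is negative definite -> x* is a strict local max.

max


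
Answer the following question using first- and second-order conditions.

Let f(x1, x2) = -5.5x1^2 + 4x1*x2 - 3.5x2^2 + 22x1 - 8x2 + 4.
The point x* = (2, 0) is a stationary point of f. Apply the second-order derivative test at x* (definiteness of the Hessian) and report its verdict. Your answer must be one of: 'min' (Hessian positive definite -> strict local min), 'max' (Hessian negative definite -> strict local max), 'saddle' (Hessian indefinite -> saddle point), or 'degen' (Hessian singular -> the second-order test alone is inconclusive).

Compute the Hessian H = grad^2 f:
  H = [[-11, 4], [4, -7]]
Verify stationarity: grad f(x*) = H x* + g = (0, 0).
Eigenvalues of H: -13.4721, -4.5279.
Both eigenvalues < 0, so H is negative definite -> x* is a strict local max.

max


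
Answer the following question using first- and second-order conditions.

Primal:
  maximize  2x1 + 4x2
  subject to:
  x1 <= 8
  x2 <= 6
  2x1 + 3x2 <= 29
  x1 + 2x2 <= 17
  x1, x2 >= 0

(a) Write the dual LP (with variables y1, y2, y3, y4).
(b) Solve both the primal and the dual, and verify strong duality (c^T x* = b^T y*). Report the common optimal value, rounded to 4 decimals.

The standard primal-dual pair for 'max c^T x s.t. A x <= b, x >= 0' is:
  Dual:  min b^T y  s.t.  A^T y >= c,  y >= 0.

So the dual LP is:
  minimize  8y1 + 6y2 + 29y3 + 17y4
  subject to:
    y1 + 2y3 + y4 >= 2
    y2 + 3y3 + 2y4 >= 4
    y1, y2, y3, y4 >= 0

Solving the primal: x* = (7, 5).
  primal value c^T x* = 34.
Solving the dual: y* = (0, 0, 0, 2).
  dual value b^T y* = 34.
Strong duality: c^T x* = b^T y*. Confirmed.

34


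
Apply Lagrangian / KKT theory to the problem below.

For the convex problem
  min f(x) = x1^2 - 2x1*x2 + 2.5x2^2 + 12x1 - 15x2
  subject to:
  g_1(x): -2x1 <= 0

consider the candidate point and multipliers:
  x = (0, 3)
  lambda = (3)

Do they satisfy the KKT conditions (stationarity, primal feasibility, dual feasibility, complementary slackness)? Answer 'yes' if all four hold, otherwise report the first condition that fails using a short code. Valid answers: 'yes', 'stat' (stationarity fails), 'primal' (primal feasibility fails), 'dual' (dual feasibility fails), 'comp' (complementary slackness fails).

Gradient of f: grad f(x) = Q x + c = (6, 0)
Constraint values g_i(x) = a_i^T x - b_i:
  g_1((0, 3)) = 0
Stationarity residual: grad f(x) + sum_i lambda_i a_i = (0, 0)
  -> stationarity OK
Primal feasibility (all g_i <= 0): OK
Dual feasibility (all lambda_i >= 0): OK
Complementary slackness (lambda_i * g_i(x) = 0 for all i): OK

Verdict: yes, KKT holds.

yes


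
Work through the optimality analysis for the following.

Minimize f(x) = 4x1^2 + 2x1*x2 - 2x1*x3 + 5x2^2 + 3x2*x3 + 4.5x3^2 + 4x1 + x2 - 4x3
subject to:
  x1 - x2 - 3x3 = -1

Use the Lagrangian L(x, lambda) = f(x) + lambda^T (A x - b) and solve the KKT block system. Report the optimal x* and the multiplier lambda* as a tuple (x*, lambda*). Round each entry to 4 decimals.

Form the Lagrangian:
  L(x, lambda) = (1/2) x^T Q x + c^T x + lambda^T (A x - b)
Stationarity (grad_x L = 0): Q x + c + A^T lambda = 0.
Primal feasibility: A x = b.

This gives the KKT block system:
  [ Q   A^T ] [ x     ]   [-c ]
  [ A    0  ] [ lambda ] = [ b ]

Solving the linear system:
  x*      = (-0.3357, -0.1598, 0.2747)
  lambda* = (-0.4452)
  f(x*)   = -1.5233

x* = (-0.3357, -0.1598, 0.2747), lambda* = (-0.4452)


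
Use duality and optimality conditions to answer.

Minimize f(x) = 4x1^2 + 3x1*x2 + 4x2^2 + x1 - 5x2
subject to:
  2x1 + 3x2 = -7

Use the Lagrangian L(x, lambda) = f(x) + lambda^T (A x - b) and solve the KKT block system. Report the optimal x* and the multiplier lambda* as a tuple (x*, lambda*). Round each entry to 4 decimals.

Form the Lagrangian:
  L(x, lambda) = (1/2) x^T Q x + c^T x + lambda^T (A x - b)
Stationarity (grad_x L = 0): Q x + c + A^T lambda = 0.
Primal feasibility: A x = b.

This gives the KKT block system:
  [ Q   A^T ] [ x     ]   [-c ]
  [ A    0  ] [ lambda ] = [ b ]

Solving the linear system:
  x*      = (-1.2941, -1.4706)
  lambda* = (6.8824)
  f(x*)   = 27.1176

x* = (-1.2941, -1.4706), lambda* = (6.8824)


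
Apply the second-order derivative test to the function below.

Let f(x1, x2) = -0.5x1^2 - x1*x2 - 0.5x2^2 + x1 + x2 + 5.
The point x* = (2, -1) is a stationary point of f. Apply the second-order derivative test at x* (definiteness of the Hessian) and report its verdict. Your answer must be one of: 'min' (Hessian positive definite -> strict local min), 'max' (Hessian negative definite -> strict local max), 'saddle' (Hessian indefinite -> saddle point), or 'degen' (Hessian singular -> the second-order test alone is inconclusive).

Compute the Hessian H = grad^2 f:
  H = [[-1, -1], [-1, -1]]
Verify stationarity: grad f(x*) = H x* + g = (0, 0).
Eigenvalues of H: -2, 0.
H has a zero eigenvalue (singular; negative semidefinite but not definite), so H is neither positive definite, negative definite, nor indefinite. The second-order test alone is inconclusive -> degen.
(Indeed, f is constant along the null direction of H through x*, so x* is not a strict local extremum.)

degen


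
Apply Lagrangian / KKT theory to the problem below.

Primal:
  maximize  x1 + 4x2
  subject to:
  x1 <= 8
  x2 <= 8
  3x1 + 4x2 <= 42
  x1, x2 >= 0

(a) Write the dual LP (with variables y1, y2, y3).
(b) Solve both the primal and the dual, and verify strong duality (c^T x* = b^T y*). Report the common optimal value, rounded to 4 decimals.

The standard primal-dual pair for 'max c^T x s.t. A x <= b, x >= 0' is:
  Dual:  min b^T y  s.t.  A^T y >= c,  y >= 0.

So the dual LP is:
  minimize  8y1 + 8y2 + 42y3
  subject to:
    y1 + 3y3 >= 1
    y2 + 4y3 >= 4
    y1, y2, y3 >= 0

Solving the primal: x* = (3.3333, 8).
  primal value c^T x* = 35.3333.
Solving the dual: y* = (0, 2.6667, 0.3333).
  dual value b^T y* = 35.3333.
Strong duality: c^T x* = b^T y*. Confirmed.

35.3333


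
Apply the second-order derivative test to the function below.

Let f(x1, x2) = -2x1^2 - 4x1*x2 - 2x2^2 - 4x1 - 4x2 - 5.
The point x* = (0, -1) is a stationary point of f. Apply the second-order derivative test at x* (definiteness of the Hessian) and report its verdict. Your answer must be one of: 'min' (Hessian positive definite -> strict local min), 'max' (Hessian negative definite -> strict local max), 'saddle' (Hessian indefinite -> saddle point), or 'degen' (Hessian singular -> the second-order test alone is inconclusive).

Compute the Hessian H = grad^2 f:
  H = [[-4, -4], [-4, -4]]
Verify stationarity: grad f(x*) = H x* + g = (0, 0).
Eigenvalues of H: -8, 0.
H has a zero eigenvalue (singular; negative semidefinite but not definite), so H is neither positive definite, negative definite, nor indefinite. The second-order test alone is inconclusive -> degen.
(Indeed, f is constant along the null direction of H through x*, so x* is not a strict local extremum.)

degen


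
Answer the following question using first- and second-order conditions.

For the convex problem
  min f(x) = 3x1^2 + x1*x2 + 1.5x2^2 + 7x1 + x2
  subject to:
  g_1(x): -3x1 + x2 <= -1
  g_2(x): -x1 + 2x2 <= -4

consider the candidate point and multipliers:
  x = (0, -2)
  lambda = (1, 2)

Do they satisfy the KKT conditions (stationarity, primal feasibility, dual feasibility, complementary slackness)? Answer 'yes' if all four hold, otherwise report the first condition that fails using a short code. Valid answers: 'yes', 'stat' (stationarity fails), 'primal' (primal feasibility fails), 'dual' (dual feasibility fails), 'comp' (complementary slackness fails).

Gradient of f: grad f(x) = Q x + c = (5, -5)
Constraint values g_i(x) = a_i^T x - b_i:
  g_1((0, -2)) = -1
  g_2((0, -2)) = 0
Stationarity residual: grad f(x) + sum_i lambda_i a_i = (0, 0)
  -> stationarity OK
Primal feasibility (all g_i <= 0): OK
Dual feasibility (all lambda_i >= 0): OK
Complementary slackness (lambda_i * g_i(x) = 0 for all i): FAILS

Verdict: the first failing condition is complementary_slackness -> comp.

comp


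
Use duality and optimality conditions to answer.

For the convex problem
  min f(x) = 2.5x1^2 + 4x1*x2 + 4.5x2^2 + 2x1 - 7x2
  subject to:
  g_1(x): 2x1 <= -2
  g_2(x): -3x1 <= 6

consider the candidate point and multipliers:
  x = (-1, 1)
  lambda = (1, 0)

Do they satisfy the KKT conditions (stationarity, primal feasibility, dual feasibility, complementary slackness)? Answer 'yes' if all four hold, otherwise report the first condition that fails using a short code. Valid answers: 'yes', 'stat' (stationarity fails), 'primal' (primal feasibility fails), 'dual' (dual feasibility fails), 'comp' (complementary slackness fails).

Gradient of f: grad f(x) = Q x + c = (1, -2)
Constraint values g_i(x) = a_i^T x - b_i:
  g_1((-1, 1)) = 0
  g_2((-1, 1)) = -3
Stationarity residual: grad f(x) + sum_i lambda_i a_i = (3, -2)
  -> stationarity FAILS
Primal feasibility (all g_i <= 0): OK
Dual feasibility (all lambda_i >= 0): OK
Complementary slackness (lambda_i * g_i(x) = 0 for all i): OK

Verdict: the first failing condition is stationarity -> stat.

stat


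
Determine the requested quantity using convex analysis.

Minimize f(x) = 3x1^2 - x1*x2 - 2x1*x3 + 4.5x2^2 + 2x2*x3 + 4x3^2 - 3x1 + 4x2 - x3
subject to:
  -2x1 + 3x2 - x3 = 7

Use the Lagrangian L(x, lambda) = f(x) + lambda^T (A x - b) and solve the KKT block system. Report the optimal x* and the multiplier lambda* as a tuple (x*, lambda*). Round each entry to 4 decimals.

Form the Lagrangian:
  L(x, lambda) = (1/2) x^T Q x + c^T x + lambda^T (A x - b)
Stationarity (grad_x L = 0): Q x + c + A^T lambda = 0.
Primal feasibility: A x = b.

This gives the KKT block system:
  [ Q   A^T ] [ x     ]   [-c ]
  [ A    0  ] [ lambda ] = [ b ]

Solving the linear system:
  x*      = (-1.187, 1.1932, -1.0464)
  lambda* = (-4.611)
  f(x*)   = 20.8287

x* = (-1.187, 1.1932, -1.0464), lambda* = (-4.611)


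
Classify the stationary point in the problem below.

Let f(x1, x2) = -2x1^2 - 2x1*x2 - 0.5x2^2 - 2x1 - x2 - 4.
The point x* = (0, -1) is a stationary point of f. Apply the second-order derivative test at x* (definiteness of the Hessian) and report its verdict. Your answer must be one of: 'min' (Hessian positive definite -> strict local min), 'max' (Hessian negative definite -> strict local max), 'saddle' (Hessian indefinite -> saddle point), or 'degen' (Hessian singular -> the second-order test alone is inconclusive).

Compute the Hessian H = grad^2 f:
  H = [[-4, -2], [-2, -1]]
Verify stationarity: grad f(x*) = H x* + g = (0, 0).
Eigenvalues of H: -5, 0.
H has a zero eigenvalue (singular; negative semidefinite but not definite), so H is neither positive definite, negative definite, nor indefinite. The second-order test alone is inconclusive -> degen.
(Indeed, f is constant along the null direction of H through x*, so x* is not a strict local extremum.)

degen


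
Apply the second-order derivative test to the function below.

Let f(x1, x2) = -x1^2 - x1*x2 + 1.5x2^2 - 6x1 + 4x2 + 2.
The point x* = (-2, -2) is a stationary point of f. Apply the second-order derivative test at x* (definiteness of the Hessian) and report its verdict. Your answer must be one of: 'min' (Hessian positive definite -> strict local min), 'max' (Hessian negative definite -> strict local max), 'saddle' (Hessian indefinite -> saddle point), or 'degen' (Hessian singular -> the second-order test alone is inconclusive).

Compute the Hessian H = grad^2 f:
  H = [[-2, -1], [-1, 3]]
Verify stationarity: grad f(x*) = H x* + g = (0, 0).
Eigenvalues of H: -2.1926, 3.1926.
Eigenvalues have mixed signs, so H is indefinite -> x* is a saddle point.

saddle


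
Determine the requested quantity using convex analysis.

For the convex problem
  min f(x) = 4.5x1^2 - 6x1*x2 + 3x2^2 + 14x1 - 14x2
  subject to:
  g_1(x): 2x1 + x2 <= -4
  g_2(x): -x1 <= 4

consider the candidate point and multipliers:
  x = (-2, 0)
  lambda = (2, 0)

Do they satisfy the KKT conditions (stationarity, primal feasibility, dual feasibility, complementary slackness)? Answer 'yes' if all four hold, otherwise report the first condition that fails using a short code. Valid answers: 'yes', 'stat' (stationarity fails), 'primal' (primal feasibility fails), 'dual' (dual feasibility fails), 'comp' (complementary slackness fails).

Gradient of f: grad f(x) = Q x + c = (-4, -2)
Constraint values g_i(x) = a_i^T x - b_i:
  g_1((-2, 0)) = 0
  g_2((-2, 0)) = -2
Stationarity residual: grad f(x) + sum_i lambda_i a_i = (0, 0)
  -> stationarity OK
Primal feasibility (all g_i <= 0): OK
Dual feasibility (all lambda_i >= 0): OK
Complementary slackness (lambda_i * g_i(x) = 0 for all i): OK

Verdict: yes, KKT holds.

yes


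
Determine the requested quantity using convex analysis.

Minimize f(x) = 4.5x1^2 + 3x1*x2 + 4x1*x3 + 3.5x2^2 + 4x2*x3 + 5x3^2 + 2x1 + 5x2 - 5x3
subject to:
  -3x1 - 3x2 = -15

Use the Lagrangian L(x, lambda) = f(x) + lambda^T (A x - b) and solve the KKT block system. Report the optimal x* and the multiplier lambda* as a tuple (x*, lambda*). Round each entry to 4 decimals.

Form the Lagrangian:
  L(x, lambda) = (1/2) x^T Q x + c^T x + lambda^T (A x - b)
Stationarity (grad_x L = 0): Q x + c + A^T lambda = 0.
Primal feasibility: A x = b.

This gives the KKT block system:
  [ Q   A^T ] [ x     ]   [-c ]
  [ A    0  ] [ lambda ] = [ b ]

Solving the linear system:
  x*      = (2.3, 2.7, -1.5)
  lambda* = (8.2667)
  f(x*)   = 74.8

x* = (2.3, 2.7, -1.5), lambda* = (8.2667)


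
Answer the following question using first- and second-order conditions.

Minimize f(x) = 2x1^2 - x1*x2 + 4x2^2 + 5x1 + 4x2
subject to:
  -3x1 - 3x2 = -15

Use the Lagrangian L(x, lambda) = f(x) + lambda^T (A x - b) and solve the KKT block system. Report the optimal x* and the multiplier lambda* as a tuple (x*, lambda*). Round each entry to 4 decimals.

Form the Lagrangian:
  L(x, lambda) = (1/2) x^T Q x + c^T x + lambda^T (A x - b)
Stationarity (grad_x L = 0): Q x + c + A^T lambda = 0.
Primal feasibility: A x = b.

This gives the KKT block system:
  [ Q   A^T ] [ x     ]   [-c ]
  [ A    0  ] [ lambda ] = [ b ]

Solving the linear system:
  x*      = (3.1429, 1.8571)
  lambda* = (5.2381)
  f(x*)   = 50.8571

x* = (3.1429, 1.8571), lambda* = (5.2381)


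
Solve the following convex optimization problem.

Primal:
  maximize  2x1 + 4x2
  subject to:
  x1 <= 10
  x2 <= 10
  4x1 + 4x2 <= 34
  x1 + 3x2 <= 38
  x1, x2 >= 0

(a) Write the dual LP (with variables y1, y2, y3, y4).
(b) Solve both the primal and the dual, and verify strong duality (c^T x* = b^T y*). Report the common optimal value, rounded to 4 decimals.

The standard primal-dual pair for 'max c^T x s.t. A x <= b, x >= 0' is:
  Dual:  min b^T y  s.t.  A^T y >= c,  y >= 0.

So the dual LP is:
  minimize  10y1 + 10y2 + 34y3 + 38y4
  subject to:
    y1 + 4y3 + y4 >= 2
    y2 + 4y3 + 3y4 >= 4
    y1, y2, y3, y4 >= 0

Solving the primal: x* = (0, 8.5).
  primal value c^T x* = 34.
Solving the dual: y* = (0, 0, 1, 0).
  dual value b^T y* = 34.
Strong duality: c^T x* = b^T y*. Confirmed.

34


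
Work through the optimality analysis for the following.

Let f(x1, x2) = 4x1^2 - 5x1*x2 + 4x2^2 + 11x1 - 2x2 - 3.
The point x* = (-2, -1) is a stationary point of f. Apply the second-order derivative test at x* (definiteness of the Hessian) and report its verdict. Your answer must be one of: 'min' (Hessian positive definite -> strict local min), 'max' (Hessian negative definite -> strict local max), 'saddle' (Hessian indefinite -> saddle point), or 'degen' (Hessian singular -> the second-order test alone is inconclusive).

Compute the Hessian H = grad^2 f:
  H = [[8, -5], [-5, 8]]
Verify stationarity: grad f(x*) = H x* + g = (0, 0).
Eigenvalues of H: 3, 13.
Both eigenvalues > 0, so H is positive definite -> x* is a strict local min.

min


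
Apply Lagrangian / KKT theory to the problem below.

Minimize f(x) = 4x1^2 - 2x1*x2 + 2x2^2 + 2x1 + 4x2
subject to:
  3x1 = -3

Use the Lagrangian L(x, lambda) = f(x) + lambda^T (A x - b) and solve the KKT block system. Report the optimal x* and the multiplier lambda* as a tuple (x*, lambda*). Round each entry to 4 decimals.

Form the Lagrangian:
  L(x, lambda) = (1/2) x^T Q x + c^T x + lambda^T (A x - b)
Stationarity (grad_x L = 0): Q x + c + A^T lambda = 0.
Primal feasibility: A x = b.

This gives the KKT block system:
  [ Q   A^T ] [ x     ]   [-c ]
  [ A    0  ] [ lambda ] = [ b ]

Solving the linear system:
  x*      = (-1, -1.5)
  lambda* = (1)
  f(x*)   = -2.5

x* = (-1, -1.5), lambda* = (1)


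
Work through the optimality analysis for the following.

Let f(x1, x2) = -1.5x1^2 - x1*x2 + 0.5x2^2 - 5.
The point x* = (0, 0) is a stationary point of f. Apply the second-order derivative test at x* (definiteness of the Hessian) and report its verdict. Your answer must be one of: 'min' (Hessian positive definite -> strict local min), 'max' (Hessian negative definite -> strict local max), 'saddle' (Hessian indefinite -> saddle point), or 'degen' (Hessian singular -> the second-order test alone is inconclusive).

Compute the Hessian H = grad^2 f:
  H = [[-3, -1], [-1, 1]]
Verify stationarity: grad f(x*) = H x* + g = (0, 0).
Eigenvalues of H: -3.2361, 1.2361.
Eigenvalues have mixed signs, so H is indefinite -> x* is a saddle point.

saddle


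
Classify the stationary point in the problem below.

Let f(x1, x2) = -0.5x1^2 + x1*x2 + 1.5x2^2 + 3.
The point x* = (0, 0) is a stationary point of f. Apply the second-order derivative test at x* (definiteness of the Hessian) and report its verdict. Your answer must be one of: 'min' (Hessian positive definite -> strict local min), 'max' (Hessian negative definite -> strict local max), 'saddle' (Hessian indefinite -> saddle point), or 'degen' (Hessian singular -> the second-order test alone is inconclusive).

Compute the Hessian H = grad^2 f:
  H = [[-1, 1], [1, 3]]
Verify stationarity: grad f(x*) = H x* + g = (0, 0).
Eigenvalues of H: -1.2361, 3.2361.
Eigenvalues have mixed signs, so H is indefinite -> x* is a saddle point.

saddle


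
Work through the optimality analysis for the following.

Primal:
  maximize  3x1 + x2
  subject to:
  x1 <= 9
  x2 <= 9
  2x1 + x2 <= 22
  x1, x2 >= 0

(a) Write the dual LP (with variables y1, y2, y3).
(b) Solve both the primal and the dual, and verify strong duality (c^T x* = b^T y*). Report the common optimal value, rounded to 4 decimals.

The standard primal-dual pair for 'max c^T x s.t. A x <= b, x >= 0' is:
  Dual:  min b^T y  s.t.  A^T y >= c,  y >= 0.

So the dual LP is:
  minimize  9y1 + 9y2 + 22y3
  subject to:
    y1 + 2y3 >= 3
    y2 + y3 >= 1
    y1, y2, y3 >= 0

Solving the primal: x* = (9, 4).
  primal value c^T x* = 31.
Solving the dual: y* = (1, 0, 1).
  dual value b^T y* = 31.
Strong duality: c^T x* = b^T y*. Confirmed.

31


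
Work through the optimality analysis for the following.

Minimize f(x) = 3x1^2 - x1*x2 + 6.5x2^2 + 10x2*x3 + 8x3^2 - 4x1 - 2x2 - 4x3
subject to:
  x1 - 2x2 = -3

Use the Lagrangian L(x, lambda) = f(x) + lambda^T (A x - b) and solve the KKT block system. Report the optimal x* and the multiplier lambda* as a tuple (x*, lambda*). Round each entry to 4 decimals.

Form the Lagrangian:
  L(x, lambda) = (1/2) x^T Q x + c^T x + lambda^T (A x - b)
Stationarity (grad_x L = 0): Q x + c + A^T lambda = 0.
Primal feasibility: A x = b.

This gives the KKT block system:
  [ Q   A^T ] [ x     ]   [-c ]
  [ A    0  ] [ lambda ] = [ b ]

Solving the linear system:
  x*      = (0.028, 1.514, -0.6963)
  lambda* = (5.3458)
  f(x*)   = 7.8411

x* = (0.028, 1.514, -0.6963), lambda* = (5.3458)
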